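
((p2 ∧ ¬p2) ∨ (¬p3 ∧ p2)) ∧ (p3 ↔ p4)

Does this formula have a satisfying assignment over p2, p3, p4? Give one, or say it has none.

p2 = True; p3 = False; p4 = False

  (p2 ∧ ¬p2) ∨ (¬p3 ∧ p2) = True
    p2 ∧ ¬p2 = False
      ¬p2 = False
    ¬p3 ∧ p2 = True
      ¬p3 = True
  p3 ↔ p4 = True
Both conjuncts True, so the formula holds.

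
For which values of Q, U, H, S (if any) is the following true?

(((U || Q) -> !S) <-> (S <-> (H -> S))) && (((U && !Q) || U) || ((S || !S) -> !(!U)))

Q = True, U = True, H = True, S = False

  ((U || Q) -> !S) <-> (S <-> (H -> S)) = True
    (U || Q) -> !S = True
      U || Q = True
      !S = True
    S <-> (H -> S) = True
      H -> S = False
  ((U && !Q) || U) || ((S || !S) -> !(!U)) = True
    (U && !Q) || U = True
      U && !Q = False
        !Q = False
    (S || !S) -> !(!U) = True
      S || !S = True
        !S = True
      !(!U) = True
        !U = False
Both conjuncts True, so the formula holds.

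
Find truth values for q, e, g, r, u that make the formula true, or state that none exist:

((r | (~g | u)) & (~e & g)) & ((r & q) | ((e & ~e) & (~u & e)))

q: True; e: False; g: True; r: True; u: False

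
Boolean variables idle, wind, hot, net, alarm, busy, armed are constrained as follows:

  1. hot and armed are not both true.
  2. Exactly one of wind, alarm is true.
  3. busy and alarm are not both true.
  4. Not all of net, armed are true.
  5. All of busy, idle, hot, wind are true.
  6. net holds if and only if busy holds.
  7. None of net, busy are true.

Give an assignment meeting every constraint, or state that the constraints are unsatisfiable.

The formula is unsatisfiable.

Case busy = True:
  Constraint (7) is violated (busy=T) — contradiction.
Case busy = False:
  Constraint (5) is violated (busy=F) — contradiction.
Both cases fail — unsatisfiable.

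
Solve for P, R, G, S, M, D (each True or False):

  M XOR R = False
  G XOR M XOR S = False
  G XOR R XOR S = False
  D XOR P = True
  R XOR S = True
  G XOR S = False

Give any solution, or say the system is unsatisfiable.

P: True; R: False; G: True; S: True; M: False; D: False

M XOR R = F XOR F = False ✓
G XOR M XOR S = T XOR F XOR T = False ✓
G XOR R XOR S = T XOR F XOR T = False ✓
D XOR P = F XOR T = True ✓
R XOR S = F XOR T = True ✓
G XOR S = T XOR T = False ✓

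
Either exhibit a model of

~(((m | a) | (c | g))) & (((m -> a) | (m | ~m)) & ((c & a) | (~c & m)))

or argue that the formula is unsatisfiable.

The formula is unsatisfiable.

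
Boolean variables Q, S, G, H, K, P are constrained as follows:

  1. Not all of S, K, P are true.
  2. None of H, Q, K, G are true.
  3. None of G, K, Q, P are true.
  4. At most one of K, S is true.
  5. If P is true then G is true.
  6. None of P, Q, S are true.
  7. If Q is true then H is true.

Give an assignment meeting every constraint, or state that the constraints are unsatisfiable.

Q = False, S = False, G = False, H = False, K = False, P = False

  (1) {S, K, P}: 0/3 true — not all ✓
  (2) {H, Q, K, G}: 0 true — none ✓
  (3) {G, K, Q, P}: 0 true — none ✓
  (4) {K, S}: 0 true — at most one ✓
  (5) P=F ⇒ G: vacuous ✓
  (6) {P, Q, S}: 0 true — none ✓
  (7) Q=F ⇒ H: vacuous ✓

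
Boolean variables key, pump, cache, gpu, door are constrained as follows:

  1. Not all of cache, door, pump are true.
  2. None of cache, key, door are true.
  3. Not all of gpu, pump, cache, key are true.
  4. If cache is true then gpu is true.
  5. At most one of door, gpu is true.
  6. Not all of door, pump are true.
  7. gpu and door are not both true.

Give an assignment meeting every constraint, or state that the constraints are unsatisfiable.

key = False, pump = False, cache = False, gpu = True, door = False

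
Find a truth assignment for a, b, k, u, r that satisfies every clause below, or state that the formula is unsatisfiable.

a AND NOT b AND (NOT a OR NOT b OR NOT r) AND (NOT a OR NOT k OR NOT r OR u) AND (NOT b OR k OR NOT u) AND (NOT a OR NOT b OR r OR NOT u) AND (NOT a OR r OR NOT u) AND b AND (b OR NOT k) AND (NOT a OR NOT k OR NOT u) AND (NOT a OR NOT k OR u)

Case b = True:
  Clause (NOT b) is falsified — contradiction.
Case b = False:
  Clause (b) is falsified — contradiction.
Both cases fail, so the formula is unsatisfiable.

The formula is unsatisfiable.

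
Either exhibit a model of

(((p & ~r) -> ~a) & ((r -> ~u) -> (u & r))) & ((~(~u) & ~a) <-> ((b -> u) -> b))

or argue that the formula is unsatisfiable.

a: False, b: True, p: False, r: True, u: True

  ((p & ~r) -> ~a) & ((r -> ~u) -> (u & r)) = True
    (p & ~r) -> ~a = True
      p & ~r = False
        ~r = False
      ~a = True
    (r -> ~u) -> (u & r) = True
      r -> ~u = False
        ~u = False
      u & r = True
  (~(~u) & ~a) <-> ((b -> u) -> b) = True
    ~(~u) & ~a = True
      ~(~u) = True
        ~u = False
      ~a = True
    (b -> u) -> b = True
      b -> u = True
Both conjuncts True, so the formula holds.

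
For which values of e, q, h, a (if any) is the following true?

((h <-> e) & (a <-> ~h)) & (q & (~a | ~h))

e = False, q = True, h = False, a = True

  (h <-> e) & (a <-> ~h) = True
    h <-> e = True
    a <-> ~h = True
      ~h = True
  q & (~a | ~h) = True
    ~a | ~h = True
      ~a = False
      ~h = True
Both conjuncts True, so the formula holds.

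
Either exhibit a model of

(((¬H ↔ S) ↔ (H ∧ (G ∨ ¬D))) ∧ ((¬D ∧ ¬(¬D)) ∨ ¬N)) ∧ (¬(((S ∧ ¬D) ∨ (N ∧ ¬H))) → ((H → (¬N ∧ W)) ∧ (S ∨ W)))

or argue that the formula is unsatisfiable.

H: True; W: True; S: False; G: True; N: False; D: False

  ((¬H ↔ S) ↔ (H ∧ (G ∨ ¬D))) ∧ ((¬D ∧ ¬(¬D)) ∨ ¬N) = True
    (¬H ↔ S) ↔ (H ∧ (G ∨ ¬D)) = True
      ¬H ↔ S = True
        ¬H = False
      H ∧ (G ∨ ¬D) = True
        G ∨ ¬D = True
          ¬D = True
    (¬D ∧ ¬(¬D)) ∨ ¬N = True
      ¬D ∧ ¬(¬D) = False
        ¬D = True
        ¬(¬D) = False
          ¬D = True
      ¬N = True
  ¬(((S ∧ ¬D) ∨ (N ∧ ¬H))) → ((H → (¬N ∧ W)) ∧ (S ∨ W)) = True
    ¬(((S ∧ ¬D) ∨ (N ∧ ¬H))) = True
      (S ∧ ¬D) ∨ (N ∧ ¬H) = False
        S ∧ ¬D = False
          ¬D = True
        N ∧ ¬H = False
          ¬H = False
    (H → (¬N ∧ W)) ∧ (S ∨ W) = True
      H → (¬N ∧ W) = True
        ¬N ∧ W = True
          ¬N = True
      S ∨ W = True
Both conjuncts True, so the formula holds.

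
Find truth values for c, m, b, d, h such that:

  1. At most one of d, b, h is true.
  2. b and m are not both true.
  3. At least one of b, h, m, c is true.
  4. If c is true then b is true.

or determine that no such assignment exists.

c=F, m=T, b=F, d=F, h=T

  (1) {d, b, h}: 1 true — at most one ✓
  (2) b=F, m=T — not both ✓
  (3) {b, h, m, c}: 2 true — at least one ✓
  (4) c=F ⇒ b: vacuous ✓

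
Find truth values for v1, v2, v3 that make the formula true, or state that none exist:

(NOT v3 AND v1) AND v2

v1=T, v2=T, v3=F

  NOT v3 AND v1 = True
    NOT v3 = True
Both conjuncts True, so the formula holds.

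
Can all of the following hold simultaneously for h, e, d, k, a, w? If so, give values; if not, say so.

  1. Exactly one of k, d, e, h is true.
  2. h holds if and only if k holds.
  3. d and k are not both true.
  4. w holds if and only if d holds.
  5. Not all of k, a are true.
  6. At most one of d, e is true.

h=F; e=F; d=T; k=F; a=F; w=T

  (1) {k, d, e, h}: 1 true — exactly one ✓
  (2) h=F, k=F — same ✓
  (3) d=T, k=F — not both ✓
  (4) w=T, d=T — same ✓
  (5) {k, a}: 0/2 true — not all ✓
  (6) {d, e}: 1 true — at most one ✓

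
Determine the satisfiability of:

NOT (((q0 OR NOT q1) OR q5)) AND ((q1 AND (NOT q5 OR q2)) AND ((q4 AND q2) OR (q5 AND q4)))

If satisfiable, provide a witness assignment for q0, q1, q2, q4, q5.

q0 = False, q1 = True, q2 = True, q4 = True, q5 = False

  NOT (((q0 OR NOT q1) OR q5)) = True
    (q0 OR NOT q1) OR q5 = False
      q0 OR NOT q1 = False
        NOT q1 = False
  (q1 AND (NOT q5 OR q2)) AND ((q4 AND q2) OR (q5 AND q4)) = True
    q1 AND (NOT q5 OR q2) = True
      NOT q5 OR q2 = True
        NOT q5 = True
    (q4 AND q2) OR (q5 AND q4) = True
      q4 AND q2 = True
      q5 AND q4 = False
Both conjuncts True, so the formula holds.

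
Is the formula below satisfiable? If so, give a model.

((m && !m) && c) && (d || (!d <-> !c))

The formula is unsatisfiable.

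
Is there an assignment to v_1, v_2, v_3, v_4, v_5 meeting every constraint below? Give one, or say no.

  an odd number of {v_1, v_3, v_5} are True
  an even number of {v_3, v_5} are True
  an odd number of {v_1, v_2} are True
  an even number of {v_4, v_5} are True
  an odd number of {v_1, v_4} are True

v_1 = True, v_2 = False, v_3 = False, v_4 = False, v_5 = False

{v_1, v_3, v_5}: 1 true → odd ✓
{v_3, v_5}: 0 true → even ✓
{v_1, v_2}: 1 true → odd ✓
{v_4, v_5}: 0 true → even ✓
{v_1, v_4}: 1 true → odd ✓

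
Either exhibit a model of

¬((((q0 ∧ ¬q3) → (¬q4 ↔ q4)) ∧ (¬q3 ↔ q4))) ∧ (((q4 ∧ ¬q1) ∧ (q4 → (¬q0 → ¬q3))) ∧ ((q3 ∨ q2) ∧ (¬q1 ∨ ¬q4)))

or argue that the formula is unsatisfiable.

q0 = True; q1 = False; q2 = False; q3 = True; q4 = True

  ¬((((q0 ∧ ¬q3) → (¬q4 ↔ q4)) ∧ (¬q3 ↔ q4))) = True
    ((q0 ∧ ¬q3) → (¬q4 ↔ q4)) ∧ (¬q3 ↔ q4) = False
      (q0 ∧ ¬q3) → (¬q4 ↔ q4) = True
        q0 ∧ ¬q3 = False
          ¬q3 = False
        ¬q4 ↔ q4 = False
          ¬q4 = False
      ¬q3 ↔ q4 = False
        ¬q3 = False
  ((q4 ∧ ¬q1) ∧ (q4 → (¬q0 → ¬q3))) ∧ ((q3 ∨ q2) ∧ (¬q1 ∨ ¬q4)) = True
    (q4 ∧ ¬q1) ∧ (q4 → (¬q0 → ¬q3)) = True
      q4 ∧ ¬q1 = True
        ¬q1 = True
      q4 → (¬q0 → ¬q3) = True
        ¬q0 → ¬q3 = True
          ¬q0 = False
          ¬q3 = False
    (q3 ∨ q2) ∧ (¬q1 ∨ ¬q4) = True
      q3 ∨ q2 = True
      ¬q1 ∨ ¬q4 = True
        ¬q1 = True
        ¬q4 = False
Both conjuncts True, so the formula holds.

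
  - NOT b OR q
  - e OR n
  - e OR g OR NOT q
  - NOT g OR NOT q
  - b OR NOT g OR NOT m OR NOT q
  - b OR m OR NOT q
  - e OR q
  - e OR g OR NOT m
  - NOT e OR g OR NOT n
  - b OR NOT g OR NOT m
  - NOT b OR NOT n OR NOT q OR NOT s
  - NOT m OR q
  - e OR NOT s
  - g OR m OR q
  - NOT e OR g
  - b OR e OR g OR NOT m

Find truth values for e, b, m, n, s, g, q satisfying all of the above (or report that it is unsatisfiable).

e = True, b = False, m = False, n = False, s = False, g = True, q = False

Try e = False:
  (e OR n) forces n = True.
  (e OR q) forces q = True.
  (e OR g OR NOT q) forces g = True.
  clause (NOT g OR NOT q) is falsified — backtrack.
So e = True.
  then (NOT e OR g) forces g = True.
  then (NOT g OR NOT q) forces q = False.
  then (NOT m OR q) forces m = False.
  then (NOT b OR q) forces b = False.
Set n = False.
Set s = False.
All clauses satisfied.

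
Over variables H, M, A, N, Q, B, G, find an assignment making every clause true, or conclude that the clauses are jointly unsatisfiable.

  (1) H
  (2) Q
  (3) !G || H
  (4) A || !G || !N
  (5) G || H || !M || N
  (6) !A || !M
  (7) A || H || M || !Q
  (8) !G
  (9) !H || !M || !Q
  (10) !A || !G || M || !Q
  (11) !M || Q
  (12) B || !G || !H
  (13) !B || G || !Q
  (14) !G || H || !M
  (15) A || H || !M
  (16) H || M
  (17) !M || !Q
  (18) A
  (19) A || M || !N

Unit clause (H) forces H = True.
Unit clause (Q) forces Q = True.
Unit clause (!G) forces G = False.
In (!H || !M || !Q) only !M is left, so M = False.
In (!B || G || !Q) only !B is left, so B = False.
Unit clause (A) forces A = True.
Set N = True.
All clauses satisfied.

H = True, M = False, A = True, N = True, Q = True, B = False, G = False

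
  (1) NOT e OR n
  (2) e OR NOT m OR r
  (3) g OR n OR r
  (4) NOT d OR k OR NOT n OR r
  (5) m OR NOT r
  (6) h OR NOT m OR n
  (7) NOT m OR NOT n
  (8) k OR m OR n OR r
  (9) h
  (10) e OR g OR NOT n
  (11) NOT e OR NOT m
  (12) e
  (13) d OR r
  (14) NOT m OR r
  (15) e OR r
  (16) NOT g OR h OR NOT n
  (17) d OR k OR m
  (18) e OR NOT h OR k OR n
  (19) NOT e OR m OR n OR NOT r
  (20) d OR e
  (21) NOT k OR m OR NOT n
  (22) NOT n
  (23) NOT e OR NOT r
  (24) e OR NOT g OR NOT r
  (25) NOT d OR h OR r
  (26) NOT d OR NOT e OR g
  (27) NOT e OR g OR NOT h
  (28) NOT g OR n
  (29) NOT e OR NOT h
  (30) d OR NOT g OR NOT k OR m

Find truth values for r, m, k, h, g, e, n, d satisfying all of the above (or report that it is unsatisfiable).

The formula is unsatisfiable.

Case h = True:
  (e) forces e = True.
  Clause (NOT e OR NOT h) is falsified — contradiction.
Case h = False:
  Clause (h) is falsified — contradiction.
Both cases fail, so the formula is unsatisfiable.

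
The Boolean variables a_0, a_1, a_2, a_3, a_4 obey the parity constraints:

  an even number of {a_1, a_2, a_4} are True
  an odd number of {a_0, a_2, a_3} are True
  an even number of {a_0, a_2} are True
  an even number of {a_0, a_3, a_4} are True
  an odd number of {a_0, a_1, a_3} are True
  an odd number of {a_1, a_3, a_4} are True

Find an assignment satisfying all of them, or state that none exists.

Adding constraints 2, 3, 4, 5, 6 mod 2: every variable appears an even number of times on the left, so the left side is 0.
But the right sides sum to 1 (mod 2). 0 ≠ 1 — the system is inconsistent.

No satisfying assignment exists.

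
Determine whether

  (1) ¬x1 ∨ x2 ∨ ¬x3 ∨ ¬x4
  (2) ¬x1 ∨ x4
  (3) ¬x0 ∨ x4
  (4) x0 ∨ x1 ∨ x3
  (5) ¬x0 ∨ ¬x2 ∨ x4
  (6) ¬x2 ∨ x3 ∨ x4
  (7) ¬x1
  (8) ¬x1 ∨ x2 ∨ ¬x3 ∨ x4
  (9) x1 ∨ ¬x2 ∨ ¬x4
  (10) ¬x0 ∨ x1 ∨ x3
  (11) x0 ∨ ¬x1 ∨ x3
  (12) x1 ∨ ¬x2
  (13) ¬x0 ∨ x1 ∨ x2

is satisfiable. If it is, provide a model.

x0 = False, x1 = False, x2 = False, x3 = True, x4 = True

Unit clause (¬x1) forces x1 = False.
In (x1 ∨ ¬x2) only ¬x2 is left, so x2 = False.
In (¬x0 ∨ x1 ∨ x2) only ¬x0 is left, so x0 = False.
In (x0 ∨ x1 ∨ x3) only x3 is left, so x3 = True.
Set x4 = True.
All clauses satisfied.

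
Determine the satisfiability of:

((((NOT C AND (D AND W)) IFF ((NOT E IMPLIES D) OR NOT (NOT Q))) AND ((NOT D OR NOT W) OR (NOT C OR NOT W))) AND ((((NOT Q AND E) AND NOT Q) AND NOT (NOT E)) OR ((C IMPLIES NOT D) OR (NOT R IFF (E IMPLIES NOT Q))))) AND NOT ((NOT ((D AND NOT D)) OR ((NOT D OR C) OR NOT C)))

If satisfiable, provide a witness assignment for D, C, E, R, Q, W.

Unsatisfiable — no assignment works.

The conjunct NOT ((NOT ((D AND NOT D)) OR ((NOT D OR C) OR NOT C))) is unsatisfiable on its own:
  D=F, C=F: evaluates to False.
  D=F, C=T: evaluates to False.
  D=T, C=F: evaluates to False.
  D=T, C=T: evaluates to False.
So the whole conjunction is unsatisfiable.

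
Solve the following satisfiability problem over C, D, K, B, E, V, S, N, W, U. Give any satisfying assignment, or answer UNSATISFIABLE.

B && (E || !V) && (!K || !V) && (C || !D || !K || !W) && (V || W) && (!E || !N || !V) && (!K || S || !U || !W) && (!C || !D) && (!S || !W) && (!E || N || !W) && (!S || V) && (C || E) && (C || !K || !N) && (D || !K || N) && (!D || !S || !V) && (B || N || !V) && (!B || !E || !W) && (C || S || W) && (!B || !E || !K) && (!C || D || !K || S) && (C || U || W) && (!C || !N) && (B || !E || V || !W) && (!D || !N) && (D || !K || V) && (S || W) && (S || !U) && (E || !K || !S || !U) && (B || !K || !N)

C: True, D: False, K: False, B: True, E: False, V: False, S: False, N: False, W: True, U: False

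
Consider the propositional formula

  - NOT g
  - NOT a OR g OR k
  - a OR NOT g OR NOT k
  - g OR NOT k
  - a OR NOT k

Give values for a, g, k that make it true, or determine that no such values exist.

Unit clause (NOT g) forces g = False.
In (g OR NOT k) only NOT k is left, so k = False.
In (NOT a OR g OR k) only NOT a is left, so a = False.
Check each clause:
  (NOT g): NOT g holds.
  (NOT a OR g OR k): NOT a holds.
  (a OR NOT g OR NOT k): NOT g holds.
  (g OR NOT k): NOT k holds.
  (a OR NOT k): NOT k holds.
All clauses satisfied.

a: False, g: False, k: False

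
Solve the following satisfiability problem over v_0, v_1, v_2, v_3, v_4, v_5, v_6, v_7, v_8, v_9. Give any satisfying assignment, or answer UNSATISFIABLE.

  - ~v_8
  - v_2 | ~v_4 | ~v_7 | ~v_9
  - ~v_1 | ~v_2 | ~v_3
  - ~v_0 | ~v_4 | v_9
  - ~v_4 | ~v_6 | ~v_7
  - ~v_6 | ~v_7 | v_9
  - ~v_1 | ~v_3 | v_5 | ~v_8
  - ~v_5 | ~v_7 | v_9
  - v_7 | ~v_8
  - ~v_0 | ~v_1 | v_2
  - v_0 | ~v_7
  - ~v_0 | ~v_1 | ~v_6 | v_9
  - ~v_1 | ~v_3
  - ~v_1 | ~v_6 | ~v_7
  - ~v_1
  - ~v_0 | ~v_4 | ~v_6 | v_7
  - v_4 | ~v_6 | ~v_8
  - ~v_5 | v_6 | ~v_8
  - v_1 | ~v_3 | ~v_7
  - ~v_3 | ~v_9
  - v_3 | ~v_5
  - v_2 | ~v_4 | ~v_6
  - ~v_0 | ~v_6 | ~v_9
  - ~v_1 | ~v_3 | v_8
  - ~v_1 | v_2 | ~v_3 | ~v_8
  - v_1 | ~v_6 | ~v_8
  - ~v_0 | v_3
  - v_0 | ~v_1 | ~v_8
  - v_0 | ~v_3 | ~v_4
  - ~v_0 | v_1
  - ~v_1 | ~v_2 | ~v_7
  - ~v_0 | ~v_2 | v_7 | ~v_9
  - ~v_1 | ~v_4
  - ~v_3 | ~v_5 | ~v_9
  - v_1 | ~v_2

Unit clause (~v_8) forces v_8 = False.
Unit clause (~v_1) forces v_1 = False.
In (~v_0 | v_1) only ~v_0 is left, so v_0 = False.
In (v_1 | ~v_2) only ~v_2 is left, so v_2 = False.
In (v_0 | ~v_7) only ~v_7 is left, so v_7 = False.
Set v_3 = False.
  then (v_3 | ~v_5) forces v_5 = False.
Set v_4 = False.
Set v_6 = True.
Set v_9 = True.
All clauses satisfied.

v_0: False; v_1: False; v_2: False; v_3: False; v_4: False; v_5: False; v_6: True; v_7: False; v_8: False; v_9: True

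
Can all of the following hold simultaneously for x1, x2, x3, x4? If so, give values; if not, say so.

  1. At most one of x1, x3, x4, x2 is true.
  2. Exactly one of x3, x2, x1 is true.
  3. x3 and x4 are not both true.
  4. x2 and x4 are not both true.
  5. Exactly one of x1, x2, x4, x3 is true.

x1 = False; x2 = False; x3 = True; x4 = False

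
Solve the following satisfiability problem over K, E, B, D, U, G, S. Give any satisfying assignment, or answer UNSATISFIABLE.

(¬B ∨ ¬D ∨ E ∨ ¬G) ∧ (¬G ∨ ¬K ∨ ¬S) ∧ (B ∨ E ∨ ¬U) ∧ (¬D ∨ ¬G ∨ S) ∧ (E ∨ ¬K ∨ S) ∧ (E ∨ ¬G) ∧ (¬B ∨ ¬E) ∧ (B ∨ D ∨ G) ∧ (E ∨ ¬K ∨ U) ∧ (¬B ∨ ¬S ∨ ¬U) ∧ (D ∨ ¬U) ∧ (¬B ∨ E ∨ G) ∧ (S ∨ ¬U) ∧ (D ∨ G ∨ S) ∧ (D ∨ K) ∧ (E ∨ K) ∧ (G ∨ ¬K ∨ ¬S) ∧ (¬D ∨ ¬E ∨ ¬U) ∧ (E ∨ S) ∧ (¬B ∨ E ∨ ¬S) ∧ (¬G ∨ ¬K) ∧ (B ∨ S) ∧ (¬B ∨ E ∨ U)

Try K = True:
  (¬G ∨ ¬K) forces G = False.
  (G ∨ ¬K ∨ ¬S) forces S = False.
  (E ∨ ¬K ∨ S) forces E = True.
  (¬B ∨ ¬E) forces B = False.
  clause (B ∨ S) is falsified — backtrack.
So K = False.
  then (D ∨ K) forces D = True.
  then (E ∨ K) forces E = True.
  then (¬D ∨ ¬E ∨ ¬U) forces U = False.
  then (¬B ∨ ¬E) forces B = False.
  then (B ∨ S) forces S = True.
Set G = True.
All clauses satisfied.

K = False, E = True, B = False, D = True, U = False, G = True, S = True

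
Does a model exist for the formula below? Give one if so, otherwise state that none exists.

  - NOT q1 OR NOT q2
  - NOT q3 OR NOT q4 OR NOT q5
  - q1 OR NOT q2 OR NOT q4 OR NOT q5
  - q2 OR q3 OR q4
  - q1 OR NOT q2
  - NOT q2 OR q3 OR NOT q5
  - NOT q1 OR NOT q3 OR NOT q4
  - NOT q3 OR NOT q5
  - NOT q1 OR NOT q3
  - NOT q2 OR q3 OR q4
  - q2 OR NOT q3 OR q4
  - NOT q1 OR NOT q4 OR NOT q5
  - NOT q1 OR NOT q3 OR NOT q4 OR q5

Set q1 = False.
  then (q1 OR NOT q2) forces q2 = False.
Set q3 = True.
  then (NOT q3 OR NOT q5) forces q5 = False.
  then (q2 OR NOT q3 OR q4) forces q4 = True.
All clauses satisfied.

q1=F, q2=F, q3=T, q4=T, q5=F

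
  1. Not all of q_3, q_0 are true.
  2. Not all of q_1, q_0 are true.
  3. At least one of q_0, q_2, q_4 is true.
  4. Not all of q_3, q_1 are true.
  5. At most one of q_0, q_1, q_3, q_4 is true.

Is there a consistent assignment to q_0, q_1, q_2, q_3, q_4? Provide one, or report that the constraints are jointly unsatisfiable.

q_0 = True; q_1 = False; q_2 = True; q_3 = False; q_4 = False

  (1) {q_3, q_0}: 1/2 true — not all ✓
  (2) {q_1, q_0}: 1/2 true — not all ✓
  (3) {q_0, q_2, q_4}: 2 true — at least one ✓
  (4) {q_3, q_1}: 0/2 true — not all ✓
  (5) {q_0, q_1, q_3, q_4}: 1 true — at most one ✓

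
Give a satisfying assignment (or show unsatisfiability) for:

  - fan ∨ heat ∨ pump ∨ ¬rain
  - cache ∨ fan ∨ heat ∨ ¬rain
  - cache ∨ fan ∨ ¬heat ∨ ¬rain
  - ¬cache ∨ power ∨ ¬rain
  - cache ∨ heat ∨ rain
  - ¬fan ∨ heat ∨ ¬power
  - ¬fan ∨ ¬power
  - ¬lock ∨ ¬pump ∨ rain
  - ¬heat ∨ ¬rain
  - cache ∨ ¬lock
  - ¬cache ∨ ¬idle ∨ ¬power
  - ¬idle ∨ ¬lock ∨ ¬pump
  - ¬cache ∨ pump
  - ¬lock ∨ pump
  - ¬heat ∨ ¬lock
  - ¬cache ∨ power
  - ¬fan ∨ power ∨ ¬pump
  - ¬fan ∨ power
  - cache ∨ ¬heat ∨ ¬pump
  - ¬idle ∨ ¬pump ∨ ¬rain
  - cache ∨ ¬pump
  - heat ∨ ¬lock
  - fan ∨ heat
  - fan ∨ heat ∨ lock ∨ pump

Try fan = True:
  (¬fan ∨ ¬power) forces power = False.
  clause (¬fan ∨ power) is falsified — backtrack.
So fan = False.
  then (fan ∨ heat) forces heat = True.
  then (¬heat ∨ ¬rain) forces rain = False.
  then (¬heat ∨ ¬lock) forces lock = False.
Set power = True.
Set idle = False.
Set cache = True.
  then (¬cache ∨ pump) forces pump = True.
All clauses satisfied.

fan = False, power = True, rain = False, heat = True, idle = False, lock = False, cache = True, pump = True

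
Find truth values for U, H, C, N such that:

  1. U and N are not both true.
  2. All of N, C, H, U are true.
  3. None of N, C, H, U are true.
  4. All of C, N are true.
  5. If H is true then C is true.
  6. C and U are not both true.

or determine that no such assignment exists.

Case U = True:
  Constraint (3) is violated (U=T) — contradiction.
Case U = False:
  Constraint (2) is violated (U=F) — contradiction.
Both cases fail — unsatisfiable.

Unsatisfiable — no assignment works.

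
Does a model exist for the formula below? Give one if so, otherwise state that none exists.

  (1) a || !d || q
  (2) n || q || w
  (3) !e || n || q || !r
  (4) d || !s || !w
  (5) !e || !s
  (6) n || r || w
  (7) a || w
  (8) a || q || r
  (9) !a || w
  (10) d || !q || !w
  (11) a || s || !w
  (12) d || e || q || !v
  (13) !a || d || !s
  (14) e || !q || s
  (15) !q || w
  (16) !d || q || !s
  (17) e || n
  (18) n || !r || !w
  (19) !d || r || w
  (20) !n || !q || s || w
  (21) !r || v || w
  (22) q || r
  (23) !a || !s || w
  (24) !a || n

q = True, d = True, r = True, e = False, v = False, a = False, s = True, w = True, n = True

Set q = True.
  then (!q || w) forces w = True.
  then (d || !q || !w) forces d = True.
Set r = True.
  then (n || !r || !w) forces n = True.
Set e = False.
  then (e || !q || s) forces s = True.
Set v = False.
Set a = False.
All clauses satisfied.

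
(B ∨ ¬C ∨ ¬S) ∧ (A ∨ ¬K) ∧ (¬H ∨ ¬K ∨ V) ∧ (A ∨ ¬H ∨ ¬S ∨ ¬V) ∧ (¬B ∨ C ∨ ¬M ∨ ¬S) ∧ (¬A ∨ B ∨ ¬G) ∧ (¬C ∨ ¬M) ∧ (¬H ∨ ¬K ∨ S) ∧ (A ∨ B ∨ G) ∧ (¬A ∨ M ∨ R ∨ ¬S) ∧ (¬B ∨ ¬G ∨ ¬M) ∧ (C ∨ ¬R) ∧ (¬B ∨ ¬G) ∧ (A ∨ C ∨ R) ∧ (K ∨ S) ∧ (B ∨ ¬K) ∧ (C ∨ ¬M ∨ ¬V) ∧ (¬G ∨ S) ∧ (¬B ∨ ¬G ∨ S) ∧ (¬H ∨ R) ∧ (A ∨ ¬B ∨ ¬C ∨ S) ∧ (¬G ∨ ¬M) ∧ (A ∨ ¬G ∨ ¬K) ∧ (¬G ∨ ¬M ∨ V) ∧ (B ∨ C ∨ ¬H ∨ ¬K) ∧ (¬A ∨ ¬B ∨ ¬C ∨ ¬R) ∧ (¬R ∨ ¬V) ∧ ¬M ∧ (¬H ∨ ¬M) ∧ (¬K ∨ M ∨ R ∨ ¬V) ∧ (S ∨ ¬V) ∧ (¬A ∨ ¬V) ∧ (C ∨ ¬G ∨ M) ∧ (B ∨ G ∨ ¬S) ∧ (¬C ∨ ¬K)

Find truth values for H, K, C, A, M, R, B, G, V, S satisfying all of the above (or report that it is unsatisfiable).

Unit clause (¬M) forces M = False.
Set H = False.
Set K = False.
  then (K ∨ S) forces S = True.
Try C = False:
  (C ∨ ¬R) forces R = False.
  (¬A ∨ M ∨ R ∨ ¬S) forces A = False.
  clause (A ∨ C ∨ R) is falsified — backtrack.
So C = True.
  then (B ∨ ¬C ∨ ¬S) forces B = True.
  then (¬B ∨ ¬G) forces G = False.
Set A = False.
Set R = True.
  then (¬R ∨ ¬V) forces V = False.
All clauses satisfied.

H = False; K = False; C = True; A = False; M = False; R = True; B = True; G = False; V = False; S = True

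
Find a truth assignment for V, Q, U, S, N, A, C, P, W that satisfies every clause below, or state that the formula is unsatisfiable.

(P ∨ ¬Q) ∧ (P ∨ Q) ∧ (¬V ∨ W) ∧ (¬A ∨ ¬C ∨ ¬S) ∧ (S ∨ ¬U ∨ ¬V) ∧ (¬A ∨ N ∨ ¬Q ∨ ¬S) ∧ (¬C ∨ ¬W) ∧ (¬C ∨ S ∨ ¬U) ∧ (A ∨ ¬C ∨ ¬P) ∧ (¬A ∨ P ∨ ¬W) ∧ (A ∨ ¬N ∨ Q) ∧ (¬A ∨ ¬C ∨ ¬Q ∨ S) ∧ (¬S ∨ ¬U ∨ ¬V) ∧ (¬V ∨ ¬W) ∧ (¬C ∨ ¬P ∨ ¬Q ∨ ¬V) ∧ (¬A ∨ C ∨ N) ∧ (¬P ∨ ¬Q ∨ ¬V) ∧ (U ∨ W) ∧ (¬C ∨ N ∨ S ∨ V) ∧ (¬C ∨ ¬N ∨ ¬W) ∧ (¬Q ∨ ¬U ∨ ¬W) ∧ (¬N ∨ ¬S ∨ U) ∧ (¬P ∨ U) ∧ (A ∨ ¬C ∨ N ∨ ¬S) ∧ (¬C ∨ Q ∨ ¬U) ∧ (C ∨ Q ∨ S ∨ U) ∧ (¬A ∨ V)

V=F, Q=T, U=T, S=T, N=T, A=F, C=F, P=T, W=F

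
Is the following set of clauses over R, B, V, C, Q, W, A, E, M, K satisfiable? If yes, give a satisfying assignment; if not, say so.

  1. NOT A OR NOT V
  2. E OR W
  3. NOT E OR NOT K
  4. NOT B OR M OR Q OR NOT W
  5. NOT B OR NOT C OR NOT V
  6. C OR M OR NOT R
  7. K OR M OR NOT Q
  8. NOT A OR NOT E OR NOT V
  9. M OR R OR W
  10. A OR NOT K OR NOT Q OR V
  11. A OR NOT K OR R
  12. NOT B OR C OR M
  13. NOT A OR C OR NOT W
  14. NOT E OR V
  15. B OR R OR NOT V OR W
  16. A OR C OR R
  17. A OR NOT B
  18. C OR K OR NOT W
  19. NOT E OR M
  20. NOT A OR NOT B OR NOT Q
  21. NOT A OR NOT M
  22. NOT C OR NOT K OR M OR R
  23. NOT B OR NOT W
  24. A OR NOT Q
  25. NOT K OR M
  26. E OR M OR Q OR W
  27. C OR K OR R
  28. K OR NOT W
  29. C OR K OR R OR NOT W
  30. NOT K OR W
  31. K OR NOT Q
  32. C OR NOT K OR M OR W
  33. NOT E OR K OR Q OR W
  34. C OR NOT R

Set R = True.
  then (C OR NOT R) forces C = True.
Try B = True:
  (NOT B OR NOT C OR NOT V) forces V = False.
  (NOT E OR V) forces E = False.
  (E OR W) forces W = True.
  clause (NOT B OR NOT W) is falsified — backtrack.
So B = False.
Set V = True.
  then (NOT A OR NOT V) forces A = False.
  then (A OR NOT Q) forces Q = False.
Set W = True.
  then (K OR NOT W) forces K = True.
  then (NOT E OR NOT K) forces E = False.
  then (NOT K OR M) forces M = True.
All clauses satisfied.

R = True; B = False; V = True; C = True; Q = False; W = True; A = False; E = False; M = True; K = True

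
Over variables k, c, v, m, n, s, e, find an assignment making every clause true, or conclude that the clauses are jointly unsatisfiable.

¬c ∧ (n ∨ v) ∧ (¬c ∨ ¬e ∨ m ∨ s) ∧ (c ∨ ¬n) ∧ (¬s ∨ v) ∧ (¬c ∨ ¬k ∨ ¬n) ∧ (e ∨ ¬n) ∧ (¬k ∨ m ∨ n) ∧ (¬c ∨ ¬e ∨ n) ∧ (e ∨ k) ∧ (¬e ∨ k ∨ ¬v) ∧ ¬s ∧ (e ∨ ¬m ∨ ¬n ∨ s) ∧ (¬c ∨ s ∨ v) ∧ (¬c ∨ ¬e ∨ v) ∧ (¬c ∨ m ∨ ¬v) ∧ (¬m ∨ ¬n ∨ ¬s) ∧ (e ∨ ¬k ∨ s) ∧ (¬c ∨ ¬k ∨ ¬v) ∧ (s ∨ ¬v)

Case c = True:
  Clause (¬c) is falsified — contradiction.
Case c = False:
  (c ∨ ¬n) forces n = False.
  (n ∨ v) forces v = True.
  (¬s) forces s = False.
  Clause (s ∨ ¬v) is falsified — contradiction.
Both cases fail, so the formula is unsatisfiable.

UNSATISFIABLE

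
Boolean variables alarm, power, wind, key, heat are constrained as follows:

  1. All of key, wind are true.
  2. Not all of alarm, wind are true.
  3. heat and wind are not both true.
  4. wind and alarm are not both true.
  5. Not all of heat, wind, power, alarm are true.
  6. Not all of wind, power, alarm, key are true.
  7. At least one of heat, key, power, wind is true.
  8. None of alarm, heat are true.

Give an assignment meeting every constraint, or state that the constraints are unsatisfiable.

alarm = False, power = True, wind = True, key = True, heat = False

  (1) {key, wind}: all 2 true ✓
  (2) {alarm, wind}: 1/2 true — not all ✓
  (3) heat=F, wind=T — not both ✓
  (4) wind=T, alarm=F — not both ✓
  (5) {heat, wind, power, alarm}: 2/4 true — not all ✓
  (6) {wind, power, alarm, key}: 3/4 true — not all ✓
  (7) {heat, key, power, wind}: 3 true — at least one ✓
  (8) {alarm, heat}: 0 true — none ✓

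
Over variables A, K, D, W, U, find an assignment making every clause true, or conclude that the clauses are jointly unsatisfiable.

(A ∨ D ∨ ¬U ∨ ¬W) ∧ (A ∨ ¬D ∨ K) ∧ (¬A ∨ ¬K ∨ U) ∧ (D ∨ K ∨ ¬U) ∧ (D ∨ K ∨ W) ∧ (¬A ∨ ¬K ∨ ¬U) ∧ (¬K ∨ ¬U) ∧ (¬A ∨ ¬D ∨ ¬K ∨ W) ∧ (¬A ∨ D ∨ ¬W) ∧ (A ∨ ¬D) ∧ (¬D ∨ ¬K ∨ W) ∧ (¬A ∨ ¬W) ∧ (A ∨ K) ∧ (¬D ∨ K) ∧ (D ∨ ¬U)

Set A = False.
  then (A ∨ ¬D) forces D = False.
  then (A ∨ K) forces K = True.
  then (D ∨ ¬U) forces U = False.
Set W = True.
All clauses satisfied.

A = False, K = True, D = False, W = True, U = False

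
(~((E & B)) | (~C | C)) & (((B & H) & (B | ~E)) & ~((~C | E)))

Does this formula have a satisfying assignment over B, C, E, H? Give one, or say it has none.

B = True; C = True; E = False; H = True

  ~((E & B)) | (~C | C) = True
    ~((E & B)) = True
      E & B = False
    ~C | C = True
      ~C = False
  ((B & H) & (B | ~E)) & ~((~C | E)) = True
    (B & H) & (B | ~E) = True
      B & H = True
      B | ~E = True
        ~E = True
    ~((~C | E)) = True
      ~C | E = False
        ~C = False
Both conjuncts True, so the formula holds.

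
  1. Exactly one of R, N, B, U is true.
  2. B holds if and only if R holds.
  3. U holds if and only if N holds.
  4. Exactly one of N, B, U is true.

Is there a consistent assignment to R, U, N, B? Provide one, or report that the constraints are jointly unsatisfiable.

No satisfying assignment exists.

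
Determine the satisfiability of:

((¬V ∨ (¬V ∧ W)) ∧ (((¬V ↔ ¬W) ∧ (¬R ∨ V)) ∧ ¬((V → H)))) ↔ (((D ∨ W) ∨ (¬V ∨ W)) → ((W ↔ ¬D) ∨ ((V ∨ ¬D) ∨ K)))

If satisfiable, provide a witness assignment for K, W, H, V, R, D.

K=F, W=T, H=F, V=F, R=F, D=T

  ((¬V ∨ (¬V ∧ W)) ∧ (((¬V ↔ ¬W) ∧ (¬R ∨ V)) ∧ ¬((V → H)))) ↔ (((D ∨ W) ∨ (¬V ∨ W)) → ((W ↔ ¬D) ∨ ((V ∨ ¬D) ∨ K))) = True
    (¬V ∨ (¬V ∧ W)) ∧ (((¬V ↔ ¬W) ∧ (¬R ∨ V)) ∧ ¬((V → H))) = False
      ¬V ∨ (¬V ∧ W) = True
        ¬V = True
        ¬V ∧ W = True
          ¬V = True
      ((¬V ↔ ¬W) ∧ (¬R ∨ V)) ∧ ¬((V → H)) = False
        (¬V ↔ ¬W) ∧ (¬R ∨ V) = False
          ¬V ↔ ¬W = False
            ¬V = True
            ¬W = False
          ¬R ∨ V = True
            ¬R = True
        ¬((V → H)) = False
          V → H = True
    ((D ∨ W) ∨ (¬V ∨ W)) → ((W ↔ ¬D) ∨ ((V ∨ ¬D) ∨ K)) = False
      (D ∨ W) ∨ (¬V ∨ W) = True
        D ∨ W = True
        ¬V ∨ W = True
          ¬V = True
      (W ↔ ¬D) ∨ ((V ∨ ¬D) ∨ K) = False
        W ↔ ¬D = False
          ¬D = False
        (V ∨ ¬D) ∨ K = False
          V ∨ ¬D = False
            ¬D = False
The formula evaluates to True.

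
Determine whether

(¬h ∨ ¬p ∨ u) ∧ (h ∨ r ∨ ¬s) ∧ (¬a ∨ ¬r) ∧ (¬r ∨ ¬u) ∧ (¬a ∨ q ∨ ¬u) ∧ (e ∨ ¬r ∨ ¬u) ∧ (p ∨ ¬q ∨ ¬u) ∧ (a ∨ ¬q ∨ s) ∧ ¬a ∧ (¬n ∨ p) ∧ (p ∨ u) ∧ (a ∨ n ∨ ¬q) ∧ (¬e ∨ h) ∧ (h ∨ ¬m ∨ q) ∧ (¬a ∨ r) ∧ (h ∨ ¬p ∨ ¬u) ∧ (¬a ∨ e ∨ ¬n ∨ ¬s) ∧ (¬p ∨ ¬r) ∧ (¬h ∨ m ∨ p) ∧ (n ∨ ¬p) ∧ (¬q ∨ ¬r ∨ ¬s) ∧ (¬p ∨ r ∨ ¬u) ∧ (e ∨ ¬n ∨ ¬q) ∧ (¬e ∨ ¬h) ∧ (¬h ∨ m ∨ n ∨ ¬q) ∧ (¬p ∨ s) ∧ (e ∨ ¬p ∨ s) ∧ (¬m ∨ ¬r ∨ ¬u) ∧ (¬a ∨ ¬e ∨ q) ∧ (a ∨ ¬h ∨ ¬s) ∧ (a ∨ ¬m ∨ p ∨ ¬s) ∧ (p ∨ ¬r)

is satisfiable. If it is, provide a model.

Unit clause (¬a) forces a = False.
Set p = False.
  then (¬n ∨ p) forces n = False.
  then (p ∨ u) forces u = True.
  then (a ∨ n ∨ ¬q) forces q = False.
  then (p ∨ ¬r) forces r = False.
Set s = False.
Try e = True:
  (¬e ∨ h) forces h = True.
  clause (¬e ∨ ¬h) is falsified — backtrack.
So e = False.
Set m = True.
  then (h ∨ ¬m ∨ q) forces h = True.
All clauses satisfied.

p: False, s: False, r: False, e: False, u: True, m: True, q: False, n: False, h: True, a: False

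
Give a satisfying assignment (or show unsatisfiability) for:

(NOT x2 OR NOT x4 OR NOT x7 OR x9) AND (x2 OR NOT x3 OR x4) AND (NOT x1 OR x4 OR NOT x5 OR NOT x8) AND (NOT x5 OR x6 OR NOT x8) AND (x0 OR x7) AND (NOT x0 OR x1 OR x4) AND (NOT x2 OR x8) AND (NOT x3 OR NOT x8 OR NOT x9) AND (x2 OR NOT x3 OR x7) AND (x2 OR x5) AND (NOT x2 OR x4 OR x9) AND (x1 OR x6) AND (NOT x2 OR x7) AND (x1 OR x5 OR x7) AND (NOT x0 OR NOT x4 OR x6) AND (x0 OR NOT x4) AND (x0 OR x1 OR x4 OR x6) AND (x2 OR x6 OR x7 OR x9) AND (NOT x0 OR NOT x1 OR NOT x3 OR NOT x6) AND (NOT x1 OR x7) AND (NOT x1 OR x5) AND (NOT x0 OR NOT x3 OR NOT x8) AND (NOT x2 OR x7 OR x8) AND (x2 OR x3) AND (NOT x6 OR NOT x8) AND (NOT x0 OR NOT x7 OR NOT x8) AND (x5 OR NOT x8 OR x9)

Set x0 = True.
Set x1 = False.
  then (NOT x0 OR x1 OR x4) forces x4 = True.
  then (x1 OR x6) forces x6 = True.
  then (NOT x6 OR NOT x8) forces x8 = False.
  then (NOT x2 OR x8) forces x2 = False.
  then (x2 OR x5) forces x5 = True.
  then (x2 OR x3) forces x3 = True.
  then (x2 OR NOT x3 OR x7) forces x7 = True.
Set x9 = True.
All clauses satisfied.

x0 = True, x1 = False, x2 = False, x3 = True, x4 = True, x5 = True, x6 = True, x7 = True, x8 = False, x9 = True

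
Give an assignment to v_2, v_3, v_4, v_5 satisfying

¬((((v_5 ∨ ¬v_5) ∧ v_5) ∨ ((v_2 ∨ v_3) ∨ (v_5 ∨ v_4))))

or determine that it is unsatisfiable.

v_2 = False, v_3 = False, v_4 = False, v_5 = False

  ¬((((v_5 ∨ ¬v_5) ∧ v_5) ∨ ((v_2 ∨ v_3) ∨ (v_5 ∨ v_4)))) = True
    ((v_5 ∨ ¬v_5) ∧ v_5) ∨ ((v_2 ∨ v_3) ∨ (v_5 ∨ v_4)) = False
      (v_5 ∨ ¬v_5) ∧ v_5 = False
        v_5 ∨ ¬v_5 = True
          ¬v_5 = True
      (v_2 ∨ v_3) ∨ (v_5 ∨ v_4) = False
        v_2 ∨ v_3 = False
        v_5 ∨ v_4 = False
The formula evaluates to True.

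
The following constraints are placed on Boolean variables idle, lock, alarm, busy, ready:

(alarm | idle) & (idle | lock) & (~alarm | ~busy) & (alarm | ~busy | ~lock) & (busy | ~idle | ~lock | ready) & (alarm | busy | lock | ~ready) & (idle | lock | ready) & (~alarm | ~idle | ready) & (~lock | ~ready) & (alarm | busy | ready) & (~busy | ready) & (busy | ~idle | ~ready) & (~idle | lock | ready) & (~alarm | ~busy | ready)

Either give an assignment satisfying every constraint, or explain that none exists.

idle = False, lock = True, alarm = True, busy = False, ready = False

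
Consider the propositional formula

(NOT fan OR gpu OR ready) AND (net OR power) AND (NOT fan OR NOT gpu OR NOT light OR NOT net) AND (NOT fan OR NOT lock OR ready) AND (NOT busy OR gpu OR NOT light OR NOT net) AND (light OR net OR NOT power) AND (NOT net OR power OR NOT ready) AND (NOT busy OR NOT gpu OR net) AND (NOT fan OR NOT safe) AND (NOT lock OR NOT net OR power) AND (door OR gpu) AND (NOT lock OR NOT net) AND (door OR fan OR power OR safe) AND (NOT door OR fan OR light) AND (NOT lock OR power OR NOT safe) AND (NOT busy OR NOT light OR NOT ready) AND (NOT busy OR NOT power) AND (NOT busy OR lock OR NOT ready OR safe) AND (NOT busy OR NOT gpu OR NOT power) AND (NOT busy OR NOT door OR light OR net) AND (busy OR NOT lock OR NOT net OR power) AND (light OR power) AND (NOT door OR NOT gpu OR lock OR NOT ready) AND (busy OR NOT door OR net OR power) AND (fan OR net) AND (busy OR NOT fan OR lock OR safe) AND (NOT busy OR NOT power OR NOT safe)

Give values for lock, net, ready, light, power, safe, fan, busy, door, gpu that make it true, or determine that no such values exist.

lock: False, net: True, ready: False, light: True, power: True, safe: True, fan: False, busy: False, door: True, gpu: True

Set lock = False.
Set net = True.
Set ready = False.
Set light = True.
Set power = True.
  then (NOT busy OR NOT power) forces busy = False.
Set safe = True.
  then (NOT fan OR NOT safe) forces fan = False.
Set door = True.
Set gpu = True.
All clauses satisfied.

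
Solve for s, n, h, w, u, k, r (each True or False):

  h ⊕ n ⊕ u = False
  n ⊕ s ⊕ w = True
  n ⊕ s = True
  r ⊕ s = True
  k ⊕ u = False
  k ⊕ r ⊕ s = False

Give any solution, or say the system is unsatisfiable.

s: True, n: False, h: True, w: False, u: True, k: True, r: False

h ⊕ n ⊕ u = T ⊕ F ⊕ T = False ✓
n ⊕ s ⊕ w = F ⊕ T ⊕ F = True ✓
n ⊕ s = F ⊕ T = True ✓
r ⊕ s = F ⊕ T = True ✓
k ⊕ u = T ⊕ T = False ✓
k ⊕ r ⊕ s = T ⊕ F ⊕ T = False ✓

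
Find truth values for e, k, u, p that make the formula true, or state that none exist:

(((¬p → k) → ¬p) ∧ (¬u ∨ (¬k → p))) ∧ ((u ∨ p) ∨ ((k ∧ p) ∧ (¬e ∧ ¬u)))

e=T, k=T, u=T, p=F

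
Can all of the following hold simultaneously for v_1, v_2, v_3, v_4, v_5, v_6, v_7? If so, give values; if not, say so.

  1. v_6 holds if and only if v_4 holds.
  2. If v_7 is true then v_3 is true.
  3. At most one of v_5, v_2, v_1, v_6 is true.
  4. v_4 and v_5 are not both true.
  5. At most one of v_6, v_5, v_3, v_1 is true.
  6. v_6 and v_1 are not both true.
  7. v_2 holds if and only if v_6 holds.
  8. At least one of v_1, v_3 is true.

v_1 = False; v_2 = False; v_3 = True; v_4 = False; v_5 = False; v_6 = False; v_7 = False

  (1) v_6=F, v_4=F — same ✓
  (2) v_7=F ⇒ v_3: vacuous ✓
  (3) {v_5, v_2, v_1, v_6}: 0 true — at most one ✓
  (4) v_4=F, v_5=F — not both ✓
  (5) {v_6, v_5, v_3, v_1}: 1 true — at most one ✓
  (6) v_6=F, v_1=F — not both ✓
  (7) v_2=F, v_6=F — same ✓
  (8) {v_1, v_3}: 1 true — at least one ✓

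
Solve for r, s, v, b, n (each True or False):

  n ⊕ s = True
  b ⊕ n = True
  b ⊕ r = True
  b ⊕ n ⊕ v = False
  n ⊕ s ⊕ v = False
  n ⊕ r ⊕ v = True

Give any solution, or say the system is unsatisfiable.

r = False; s = True; v = True; b = True; n = False

n ⊕ s = F ⊕ T = True ✓
b ⊕ n = T ⊕ F = True ✓
b ⊕ r = T ⊕ F = True ✓
b ⊕ n ⊕ v = T ⊕ F ⊕ T = False ✓
n ⊕ s ⊕ v = F ⊕ T ⊕ T = False ✓
n ⊕ r ⊕ v = F ⊕ F ⊕ T = True ✓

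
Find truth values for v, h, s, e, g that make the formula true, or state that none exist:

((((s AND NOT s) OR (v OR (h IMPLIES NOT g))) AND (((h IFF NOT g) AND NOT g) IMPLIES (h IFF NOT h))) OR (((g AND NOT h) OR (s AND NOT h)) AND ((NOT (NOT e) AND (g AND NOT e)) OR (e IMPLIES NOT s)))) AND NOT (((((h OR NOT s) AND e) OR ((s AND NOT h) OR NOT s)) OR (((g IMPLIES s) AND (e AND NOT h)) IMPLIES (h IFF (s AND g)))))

The conjunct NOT (((((h OR NOT s) AND e) OR ((s AND NOT h) OR NOT s)) OR (((g IMPLIES s) AND (e AND NOT h)) IMPLIES (h IFF (s AND g))))) is unsatisfiable on its own:
  s = True: simplifies to NOT ((((h AND e) OR NOT h) OR ((e AND NOT h) IMPLIES (h IFF g)))).
    h = True: this becomes NOT ((e OR True)) = False.
    h = False: this becomes NOT ((True OR (e IMPLIES NOT g))) = False.
  s = False: this becomes NOT ((True OR ((NOT g AND (e AND NOT h)) IMPLIES NOT h))) = False.
So the whole conjunction is unsatisfiable.

UNSATISFIABLE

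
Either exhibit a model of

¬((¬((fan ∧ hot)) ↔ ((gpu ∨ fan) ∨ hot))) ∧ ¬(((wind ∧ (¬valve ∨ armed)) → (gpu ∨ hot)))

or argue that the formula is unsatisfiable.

fan = False; armed = False; hot = False; valve = False; gpu = False; wind = True

  ¬((¬((fan ∧ hot)) ↔ ((gpu ∨ fan) ∨ hot))) = True
    ¬((fan ∧ hot)) ↔ ((gpu ∨ fan) ∨ hot) = False
      ¬((fan ∧ hot)) = True
        fan ∧ hot = False
      (gpu ∨ fan) ∨ hot = False
        gpu ∨ fan = False
  ¬(((wind ∧ (¬valve ∨ armed)) → (gpu ∨ hot))) = True
    (wind ∧ (¬valve ∨ armed)) → (gpu ∨ hot) = False
      wind ∧ (¬valve ∨ armed) = True
        ¬valve ∨ armed = True
          ¬valve = True
      gpu ∨ hot = False
Both conjuncts True, so the formula holds.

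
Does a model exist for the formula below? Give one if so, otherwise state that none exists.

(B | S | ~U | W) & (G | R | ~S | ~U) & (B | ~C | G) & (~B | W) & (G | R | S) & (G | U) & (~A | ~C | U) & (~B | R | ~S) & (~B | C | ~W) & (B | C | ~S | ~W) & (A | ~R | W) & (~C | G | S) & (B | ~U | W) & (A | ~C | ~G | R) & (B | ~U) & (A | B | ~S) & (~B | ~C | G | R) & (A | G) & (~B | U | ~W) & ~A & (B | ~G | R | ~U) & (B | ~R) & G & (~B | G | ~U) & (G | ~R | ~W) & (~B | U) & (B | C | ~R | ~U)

U: True; G: True; A: False; R: True; B: True; S: False; W: True; C: True

Unit clause (~A) forces A = False.
Unit clause (G) forces G = True.
Set U = True.
  then (B | ~U) forces B = True.
  then (~B | W) forces W = True.
  then (~B | C | ~W) forces C = True.
  then (A | ~C | ~G | R) forces R = True.
Set S = False.
All clauses satisfied.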